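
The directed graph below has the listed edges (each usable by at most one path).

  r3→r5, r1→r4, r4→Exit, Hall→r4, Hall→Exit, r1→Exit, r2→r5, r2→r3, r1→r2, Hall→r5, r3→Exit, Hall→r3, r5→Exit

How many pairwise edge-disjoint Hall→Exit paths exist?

4

Assign every edge capacity 1; by Menger, the answer equals the max flow.
Path Hall→Exit (+1); total 1.
Path Hall→r3→Exit (+1); total 2.
Path Hall→r4→Exit (+1); total 3.
Path Hall→r5→Exit (+1); total 4.
No residual Hall→Exit path; max flow = 4.
Certifying cut of size 4: {Hall→Exit, Hall→r3, Hall→r4, Hall→r5}.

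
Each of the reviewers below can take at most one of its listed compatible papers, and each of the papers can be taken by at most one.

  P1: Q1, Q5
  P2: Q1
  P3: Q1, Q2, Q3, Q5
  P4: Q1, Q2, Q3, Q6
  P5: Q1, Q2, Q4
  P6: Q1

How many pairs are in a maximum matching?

5

Unit-capacity flow: source→left, listed edges, right→sink; max matching = max flow.
Augmenting path P1→Q1 (+1); matched 1.
Augmenting path P3→Q2 (+1); matched 2.
Augmenting path P4→Q3 (+1); matched 3.
Augmenting path P5→Q4 (+1); matched 4.
Augmenting path P2→Q1→P1→Q5 (+1); matched 5.
No augmenting path remains; maximum matching = 5.
König certificate: {P1, P3, P4, P5, Q1} is a vertex cover of size 5 (every listed pair touches it), so no matching can be larger.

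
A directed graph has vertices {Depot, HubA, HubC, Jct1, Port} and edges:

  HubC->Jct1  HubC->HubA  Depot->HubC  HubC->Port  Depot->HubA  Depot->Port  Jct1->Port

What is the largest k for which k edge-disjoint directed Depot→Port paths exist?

2

Assign every edge capacity 1; by Menger, the answer equals the max flow.
Path Depot→Port (+1); total 1.
Path Depot→HubC→Port (+1); total 2.
No residual Depot→Port path; max flow = 2.
Certifying cut of size 2: {Depot→HubC, Depot→Port}.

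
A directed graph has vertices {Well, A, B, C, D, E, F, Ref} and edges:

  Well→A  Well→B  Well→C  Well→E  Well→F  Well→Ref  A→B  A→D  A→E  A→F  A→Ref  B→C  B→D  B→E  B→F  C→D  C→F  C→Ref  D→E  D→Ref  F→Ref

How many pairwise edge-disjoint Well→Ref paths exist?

Assign every edge capacity 1; by Menger, the answer equals the max flow.
Path Well→Ref (+1); total 1.
Path Well→A→Ref (+1); total 2.
Path Well→C→Ref (+1); total 3.
Path Well→F→Ref (+1); total 4.
Path Well→B→D→Ref (+1); total 5.
No residual Well→Ref path; max flow = 5.
Certifying cut of size 5: {Well→A, Well→B, Well→C, Well→F, Well→Ref}.

5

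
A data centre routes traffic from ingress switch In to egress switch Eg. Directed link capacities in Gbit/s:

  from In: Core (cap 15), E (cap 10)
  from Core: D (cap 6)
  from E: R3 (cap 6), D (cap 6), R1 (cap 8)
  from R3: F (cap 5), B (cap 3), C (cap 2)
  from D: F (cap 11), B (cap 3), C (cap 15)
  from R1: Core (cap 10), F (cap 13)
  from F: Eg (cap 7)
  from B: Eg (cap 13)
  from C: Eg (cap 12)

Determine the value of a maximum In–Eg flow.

Augment In→Core→D→F→Eg: bottleneck 6, flow now 6.
Augment In→E→R3→F→Eg: bottleneck 1, flow now 7.
Augment In→E→R3→B→Eg: bottleneck 3, flow now 10.
Augment In→E→R3→C→Eg: bottleneck 2, flow now 12.
Augment In→E→D→B→Eg: bottleneck 3, flow now 15.
Augment In→E→D→C→Eg: bottleneck 1, flow now 16.
No augmenting path remains; maximum flow = 16.
In the residual graph, reachable from In: {In, Core}.
Min-cut edges: In→E (10), Core→D (6); capacity 10 + 6 = 16.
This cut is saturated, so no flow can exceed 16.

16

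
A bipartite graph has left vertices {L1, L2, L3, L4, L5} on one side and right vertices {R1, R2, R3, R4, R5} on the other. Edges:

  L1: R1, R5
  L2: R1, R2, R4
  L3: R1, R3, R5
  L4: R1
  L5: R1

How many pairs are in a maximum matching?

4

Unit-capacity flow: source→left, listed edges, right→sink; max matching = max flow.
Augmenting path L1→R1 (+1); matched 1.
Augmenting path L2→R2 (+1); matched 2.
Augmenting path L3→R3 (+1); matched 3.
Augmenting path L4→R1→L1→R5 (+1); matched 4.
No augmenting path remains; maximum matching = 4.
König certificate: {L1, L2, L3, R1} is a vertex cover of size 4 (every listed pair touches it), so no matching can be larger.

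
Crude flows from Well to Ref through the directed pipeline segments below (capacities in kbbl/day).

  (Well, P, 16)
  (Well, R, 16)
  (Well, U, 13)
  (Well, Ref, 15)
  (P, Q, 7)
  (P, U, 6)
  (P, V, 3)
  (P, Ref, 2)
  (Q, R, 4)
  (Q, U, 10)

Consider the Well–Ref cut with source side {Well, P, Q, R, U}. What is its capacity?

Edges leaving {Well, P, Q, R, U}: Well→Ref (15), P→V (3), P→Ref (2).
Cut capacity = 15 + 3 + 2 = 20.

20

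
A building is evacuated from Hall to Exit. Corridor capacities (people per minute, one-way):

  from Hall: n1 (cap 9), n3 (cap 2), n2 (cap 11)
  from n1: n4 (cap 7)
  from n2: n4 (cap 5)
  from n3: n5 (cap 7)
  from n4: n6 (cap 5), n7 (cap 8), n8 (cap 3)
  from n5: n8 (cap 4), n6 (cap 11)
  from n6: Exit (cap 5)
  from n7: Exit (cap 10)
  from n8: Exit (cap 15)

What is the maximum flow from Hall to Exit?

14

Augment Hall→n1→n4→n6→Exit: bottleneck 5, flow now 5.
Augment Hall→n1→n4→n7→Exit: bottleneck 2, flow now 7.
Augment Hall→n2→n4→n7→Exit: bottleneck 5, flow now 12.
Augment Hall→n3→n5→n8→Exit: bottleneck 2, flow now 14.
No augmenting path remains; maximum flow = 14.
In the residual graph, reachable from Hall: {Hall, n1, n2}.
Min-cut edges: Hall→n3 (2), n1→n4 (7), n2→n4 (5); capacity 2 + 7 + 5 = 14.
This cut is saturated, so no flow can exceed 14.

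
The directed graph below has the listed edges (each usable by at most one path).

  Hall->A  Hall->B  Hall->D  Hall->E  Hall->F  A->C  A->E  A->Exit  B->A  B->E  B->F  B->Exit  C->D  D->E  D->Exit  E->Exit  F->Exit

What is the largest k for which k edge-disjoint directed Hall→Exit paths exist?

Assign every edge capacity 1; by Menger, the answer equals the max flow.
Path Hall→A→Exit (+1); total 1.
Path Hall→B→Exit (+1); total 2.
Path Hall→D→Exit (+1); total 3.
Path Hall→E→Exit (+1); total 4.
Path Hall→F→Exit (+1); total 5.
No residual Hall→Exit path; max flow = 5.
Certifying cut of size 5: {Hall→A, Hall→B, Hall→D, Hall→E, Hall→F}.

5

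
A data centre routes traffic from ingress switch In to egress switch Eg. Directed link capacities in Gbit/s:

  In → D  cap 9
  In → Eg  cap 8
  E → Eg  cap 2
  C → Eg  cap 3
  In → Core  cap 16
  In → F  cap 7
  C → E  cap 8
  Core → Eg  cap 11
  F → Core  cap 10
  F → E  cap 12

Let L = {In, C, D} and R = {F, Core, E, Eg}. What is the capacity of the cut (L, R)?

Edges leaving {In, C, D}: In→F (7), In→Core (16), In→Eg (8), C→E (8), C→Eg (3).
Cut capacity = 7 + 16 + 8 + 8 + 3 = 42.

42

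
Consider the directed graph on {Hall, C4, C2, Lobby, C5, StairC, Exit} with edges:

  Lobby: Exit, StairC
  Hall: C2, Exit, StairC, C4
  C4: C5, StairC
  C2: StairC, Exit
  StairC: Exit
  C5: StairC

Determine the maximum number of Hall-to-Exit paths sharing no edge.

Assign every edge capacity 1; by Menger, the answer equals the max flow.
Path Hall→Exit (+1); total 1.
Path Hall→C2→Exit (+1); total 2.
Path Hall→StairC→Exit (+1); total 3.
No residual Hall→Exit path; max flow = 3.
Certifying cut of size 3: {Hall→C2, Hall→Exit, StairC→Exit}.

3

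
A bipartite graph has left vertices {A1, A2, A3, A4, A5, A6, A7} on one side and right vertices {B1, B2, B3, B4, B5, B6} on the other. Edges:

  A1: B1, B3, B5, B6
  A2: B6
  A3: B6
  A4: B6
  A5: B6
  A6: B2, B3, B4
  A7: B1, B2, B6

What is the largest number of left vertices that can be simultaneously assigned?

Unit-capacity flow: source→left, listed edges, right→sink; max matching = max flow.
Augmenting path A1→B1 (+1); matched 1.
Augmenting path A2→B6 (+1); matched 2.
Augmenting path A6→B2 (+1); matched 3.
Augmenting path A7→B1→A1→B3 (+1); matched 4.
No augmenting path remains; maximum matching = 4.
König certificate: {A1, A6, A7, B6} is a vertex cover of size 4 (every listed pair touches it), so no matching can be larger.

4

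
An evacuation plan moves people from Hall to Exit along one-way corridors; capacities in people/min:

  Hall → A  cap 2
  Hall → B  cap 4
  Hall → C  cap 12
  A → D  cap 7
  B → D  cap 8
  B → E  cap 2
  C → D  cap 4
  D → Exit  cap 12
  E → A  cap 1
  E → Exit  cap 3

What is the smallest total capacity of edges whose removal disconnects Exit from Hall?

Augment Hall→A→D→Exit: bottleneck 2, flow now 2.
Augment Hall→B→D→Exit: bottleneck 4, flow now 6.
Augment Hall→C→D→Exit: bottleneck 4, flow now 10.
No augmenting path remains; maximum flow = 10.
By max-flow min-cut, the minimum cut capacity equals the max flow.
In the residual graph, reachable from Hall: {Hall, C}.
Min-cut edges: Hall→A (2), Hall→B (4), C→D (4); capacity 2 + 4 + 4 = 10.

10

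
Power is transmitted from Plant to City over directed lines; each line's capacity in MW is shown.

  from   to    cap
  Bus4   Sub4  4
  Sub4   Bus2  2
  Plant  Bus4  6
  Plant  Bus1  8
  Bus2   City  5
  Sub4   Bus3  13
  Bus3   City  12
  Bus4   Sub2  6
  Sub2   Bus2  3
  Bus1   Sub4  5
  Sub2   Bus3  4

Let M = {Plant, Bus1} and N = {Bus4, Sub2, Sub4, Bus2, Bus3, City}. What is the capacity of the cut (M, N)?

Edges leaving {Plant, Bus1}: Plant→Bus4 (6), Bus1→Sub4 (5).
Cut capacity = 6 + 5 = 11.

11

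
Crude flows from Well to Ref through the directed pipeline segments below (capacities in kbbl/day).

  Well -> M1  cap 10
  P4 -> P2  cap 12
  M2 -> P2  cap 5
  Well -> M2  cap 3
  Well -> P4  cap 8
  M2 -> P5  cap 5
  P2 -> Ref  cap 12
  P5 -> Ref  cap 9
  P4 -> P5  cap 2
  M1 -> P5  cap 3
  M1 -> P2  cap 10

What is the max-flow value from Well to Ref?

Augment Well→M1→P5→Ref: bottleneck 3, flow now 3.
Augment Well→M1→P2→Ref: bottleneck 7, flow now 10.
Augment Well→M2→P5→Ref: bottleneck 3, flow now 13.
Augment Well→P4→P5→Ref: bottleneck 2, flow now 15.
Augment Well→P4→P2→Ref: bottleneck 5, flow now 20.
No augmenting path remains; maximum flow = 20.
In the residual graph, reachable from Well: {Well, M1, P4, P2}.
Min-cut edges: Well→M2 (3), M1→P5 (3), P4→P5 (2), P2→Ref (12); capacity 3 + 3 + 2 + 12 = 20.
This cut is saturated, so no flow can exceed 20.

20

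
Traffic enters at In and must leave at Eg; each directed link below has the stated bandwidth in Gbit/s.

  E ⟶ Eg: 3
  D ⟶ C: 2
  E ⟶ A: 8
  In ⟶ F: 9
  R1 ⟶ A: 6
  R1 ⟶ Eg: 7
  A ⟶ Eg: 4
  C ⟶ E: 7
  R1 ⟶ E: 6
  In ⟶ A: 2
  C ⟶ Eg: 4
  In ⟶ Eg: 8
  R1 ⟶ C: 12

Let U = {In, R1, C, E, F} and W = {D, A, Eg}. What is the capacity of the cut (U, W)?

Edges leaving {In, R1, C, E, F}: In→A (2), In→Eg (8), R1→A (6), R1→Eg (7), C→Eg (4), E→A (8), E→Eg (3).
Cut capacity = 2 + 8 + 6 + 7 + 4 + 8 + 3 = 38.

38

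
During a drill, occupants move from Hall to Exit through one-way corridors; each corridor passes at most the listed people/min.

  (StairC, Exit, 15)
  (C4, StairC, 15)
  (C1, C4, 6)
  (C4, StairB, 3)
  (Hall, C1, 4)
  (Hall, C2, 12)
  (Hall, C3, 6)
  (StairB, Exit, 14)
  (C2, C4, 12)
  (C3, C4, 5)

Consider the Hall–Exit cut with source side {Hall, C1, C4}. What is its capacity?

36

Edges leaving {Hall, C1, C4}: Hall→C2 (12), Hall→C3 (6), C4→StairB (3), C4→StairC (15).
Cut capacity = 12 + 6 + 3 + 15 = 36.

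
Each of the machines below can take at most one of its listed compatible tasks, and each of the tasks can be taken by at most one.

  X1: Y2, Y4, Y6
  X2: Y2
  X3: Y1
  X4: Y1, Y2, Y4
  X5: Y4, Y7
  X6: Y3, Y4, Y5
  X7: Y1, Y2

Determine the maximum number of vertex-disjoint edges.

6

Unit-capacity flow: source→left, listed edges, right→sink; max matching = max flow.
Augmenting path X1→Y2 (+1); matched 1.
Augmenting path X3→Y1 (+1); matched 2.
Augmenting path X4→Y4 (+1); matched 3.
Augmenting path X5→Y7 (+1); matched 4.
Augmenting path X6→Y3 (+1); matched 5.
Augmenting path X2→Y2→X1→Y6 (+1); matched 6.
No augmenting path remains; maximum matching = 6.
König certificate: {X1, X4, X5, X6, Y1, Y2} is a vertex cover of size 6 (every listed pair touches it), so no matching can be larger.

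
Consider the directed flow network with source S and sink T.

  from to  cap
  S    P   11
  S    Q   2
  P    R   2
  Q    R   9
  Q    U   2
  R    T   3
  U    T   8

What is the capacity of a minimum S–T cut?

Augment S→P→R→T: bottleneck 2, flow now 2.
Augment S→Q→R→T: bottleneck 1, flow now 3.
Augment S→Q→U→T: bottleneck 1, flow now 4.
No augmenting path remains; maximum flow = 4.
By max-flow min-cut, the minimum cut capacity equals the max flow.
In the residual graph, reachable from S: {S, P}.
Min-cut edges: S→Q (2), P→R (2); capacity 2 + 2 = 4.

4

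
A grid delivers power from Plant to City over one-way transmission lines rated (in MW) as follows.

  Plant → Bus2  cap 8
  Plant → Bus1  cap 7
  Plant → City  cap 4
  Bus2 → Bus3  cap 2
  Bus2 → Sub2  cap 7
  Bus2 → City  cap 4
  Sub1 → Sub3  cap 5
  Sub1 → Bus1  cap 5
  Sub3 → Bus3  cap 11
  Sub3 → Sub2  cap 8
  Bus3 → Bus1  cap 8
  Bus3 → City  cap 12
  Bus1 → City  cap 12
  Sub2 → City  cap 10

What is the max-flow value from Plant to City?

19

Augment Plant→City: bottleneck 4, flow now 4.
Augment Plant→Bus2→City: bottleneck 4, flow now 8.
Augment Plant→Bus1→City: bottleneck 7, flow now 15.
Augment Plant→Bus2→Bus3→City: bottleneck 2, flow now 17.
Augment Plant→Bus2→Sub2→City: bottleneck 2, flow now 19.
No augmenting path remains; maximum flow = 19.
In the residual graph, reachable from Plant: {Plant}.
Min-cut edges: Plant→Bus2 (8), Plant→Bus1 (7), Plant→City (4); capacity 8 + 7 + 4 = 19.
This cut is saturated, so no flow can exceed 19.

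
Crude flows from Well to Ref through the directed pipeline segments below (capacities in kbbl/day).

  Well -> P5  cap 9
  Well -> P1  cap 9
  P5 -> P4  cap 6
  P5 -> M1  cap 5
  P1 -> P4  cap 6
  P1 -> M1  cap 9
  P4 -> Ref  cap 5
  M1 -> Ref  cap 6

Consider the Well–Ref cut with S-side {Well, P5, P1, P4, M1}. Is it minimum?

Yes — it is a minimum cut (capacity 11).

Given cut capacity: 5 + 6 = 11.
Augment Well→P5→P4→Ref: bottleneck 5, flow now 5.
Augment Well→P5→M1→Ref: bottleneck 4, flow now 9.
Augment Well→P1→M1→Ref: bottleneck 2, flow now 11.
No augmenting path remains; maximum flow = 11.
Cut capacity 11 equals the max flow, so it is a minimum cut.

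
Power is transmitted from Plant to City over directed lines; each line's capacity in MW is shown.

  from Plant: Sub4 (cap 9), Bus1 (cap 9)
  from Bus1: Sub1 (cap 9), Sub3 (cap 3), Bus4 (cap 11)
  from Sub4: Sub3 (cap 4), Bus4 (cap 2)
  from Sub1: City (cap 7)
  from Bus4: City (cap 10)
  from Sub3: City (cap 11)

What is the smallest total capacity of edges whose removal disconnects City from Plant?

15

Augment Plant→Bus1→Sub1→City: bottleneck 7, flow now 7.
Augment Plant→Bus1→Bus4→City: bottleneck 2, flow now 9.
Augment Plant→Sub4→Bus4→City: bottleneck 2, flow now 11.
Augment Plant→Sub4→Sub3→City: bottleneck 4, flow now 15.
No augmenting path remains; maximum flow = 15.
By max-flow min-cut, the minimum cut capacity equals the max flow.
In the residual graph, reachable from Plant: {Plant, Sub4}.
Min-cut edges: Plant→Bus1 (9), Sub4→Bus4 (2), Sub4→Sub3 (4); capacity 9 + 2 + 4 = 15.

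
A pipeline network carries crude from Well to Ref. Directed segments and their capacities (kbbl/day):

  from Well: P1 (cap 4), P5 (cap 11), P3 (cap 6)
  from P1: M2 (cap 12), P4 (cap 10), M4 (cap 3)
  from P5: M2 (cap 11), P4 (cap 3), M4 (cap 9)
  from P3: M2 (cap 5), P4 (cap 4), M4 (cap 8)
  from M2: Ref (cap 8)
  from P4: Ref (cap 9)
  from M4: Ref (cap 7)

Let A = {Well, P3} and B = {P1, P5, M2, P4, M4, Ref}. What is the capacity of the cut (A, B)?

32

Edges leaving {Well, P3}: Well→P1 (4), Well→P5 (11), P3→M2 (5), P3→P4 (4), P3→M4 (8).
Cut capacity = 4 + 11 + 5 + 4 + 8 = 32.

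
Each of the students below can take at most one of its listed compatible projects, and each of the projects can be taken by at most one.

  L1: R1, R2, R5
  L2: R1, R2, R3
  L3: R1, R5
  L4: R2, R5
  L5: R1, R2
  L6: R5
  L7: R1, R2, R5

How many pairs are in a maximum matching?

4

Unit-capacity flow: source→left, listed edges, right→sink; max matching = max flow.
Augmenting path L1→R1 (+1); matched 1.
Augmenting path L2→R2 (+1); matched 2.
Augmenting path L3→R5 (+1); matched 3.
Augmenting path L4→R2→L2→R3 (+1); matched 4.
No augmenting path remains; maximum matching = 4.
König certificate: {L2, R1, R2, R5} is a vertex cover of size 4 (every listed pair touches it), so no matching can be larger.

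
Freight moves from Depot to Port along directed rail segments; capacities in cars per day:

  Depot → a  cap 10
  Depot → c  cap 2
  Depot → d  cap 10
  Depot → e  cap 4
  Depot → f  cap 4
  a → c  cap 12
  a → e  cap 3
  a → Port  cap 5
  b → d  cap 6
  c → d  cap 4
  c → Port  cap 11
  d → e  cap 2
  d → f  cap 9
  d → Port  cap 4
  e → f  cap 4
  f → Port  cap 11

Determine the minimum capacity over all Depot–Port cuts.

27

Augment Depot→a→Port: bottleneck 5, flow now 5.
Augment Depot→c→Port: bottleneck 2, flow now 7.
Augment Depot→d→Port: bottleneck 4, flow now 11.
Augment Depot→f→Port: bottleneck 4, flow now 15.
Augment Depot→a→c→Port: bottleneck 5, flow now 20.
Augment Depot→d→f→Port: bottleneck 6, flow now 26.
Augment Depot→e→f→Port: bottleneck 1, flow now 27.
No augmenting path remains; maximum flow = 27.
By max-flow min-cut, the minimum cut capacity equals the max flow.
In the residual graph, reachable from Depot: {Depot, d, e, f}.
Min-cut edges: Depot→a (10), Depot→c (2), d→Port (4), f→Port (11); capacity 10 + 2 + 4 + 11 = 27.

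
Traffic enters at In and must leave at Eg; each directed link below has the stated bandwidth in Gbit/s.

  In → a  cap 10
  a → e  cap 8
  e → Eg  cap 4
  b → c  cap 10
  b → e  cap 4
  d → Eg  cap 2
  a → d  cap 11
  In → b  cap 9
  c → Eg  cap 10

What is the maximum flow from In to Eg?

15

Augment In→a→d→Eg: bottleneck 2, flow now 2.
Augment In→a→e→Eg: bottleneck 4, flow now 6.
Augment In→b→c→Eg: bottleneck 9, flow now 15.
No augmenting path remains; maximum flow = 15.
In the residual graph, reachable from In: {In, a, d, e}.
Min-cut edges: In→b (9), d→Eg (2), e→Eg (4); capacity 9 + 2 + 4 = 15.
This cut is saturated, so no flow can exceed 15.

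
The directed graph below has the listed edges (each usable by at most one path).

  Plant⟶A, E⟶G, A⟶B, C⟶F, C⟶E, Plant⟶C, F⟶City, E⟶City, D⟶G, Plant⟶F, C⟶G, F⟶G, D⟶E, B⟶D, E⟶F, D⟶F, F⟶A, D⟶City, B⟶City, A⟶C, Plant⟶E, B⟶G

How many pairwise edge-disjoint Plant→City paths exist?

3

Assign every edge capacity 1; by Menger, the answer equals the max flow.
Path Plant→E→City (+1); total 1.
Path Plant→F→City (+1); total 2.
Path Plant→A→B→City (+1); total 3.
No residual Plant→City path; max flow = 3.
Certifying cut of size 3: {A→B, E→City, F→City}.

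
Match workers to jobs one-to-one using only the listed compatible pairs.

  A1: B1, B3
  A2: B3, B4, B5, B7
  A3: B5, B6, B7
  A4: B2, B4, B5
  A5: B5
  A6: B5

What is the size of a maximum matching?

Unit-capacity flow: source→left, listed edges, right→sink; max matching = max flow.
Augmenting path A1→B1 (+1); matched 1.
Augmenting path A2→B3 (+1); matched 2.
Augmenting path A3→B5 (+1); matched 3.
Augmenting path A4→B2 (+1); matched 4.
Augmenting path A5→B5→A3→B6 (+1); matched 5.
No augmenting path remains; maximum matching = 5.
König certificate: {A1, A2, A3, A4, B5} is a vertex cover of size 5 (every listed pair touches it), so no matching can be larger.

5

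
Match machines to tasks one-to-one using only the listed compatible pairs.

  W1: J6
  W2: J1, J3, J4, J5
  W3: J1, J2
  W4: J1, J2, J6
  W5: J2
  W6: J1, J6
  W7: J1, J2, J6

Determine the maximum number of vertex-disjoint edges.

Unit-capacity flow: source→left, listed edges, right→sink; max matching = max flow.
Augmenting path W1→J6 (+1); matched 1.
Augmenting path W2→J1 (+1); matched 2.
Augmenting path W3→J2 (+1); matched 3.
Augmenting path W4→J1→W2→J3 (+1); matched 4.
No augmenting path remains; maximum matching = 4.
König certificate: {W2, J1, J2, J6} is a vertex cover of size 4 (every listed pair touches it), so no matching can be larger.

4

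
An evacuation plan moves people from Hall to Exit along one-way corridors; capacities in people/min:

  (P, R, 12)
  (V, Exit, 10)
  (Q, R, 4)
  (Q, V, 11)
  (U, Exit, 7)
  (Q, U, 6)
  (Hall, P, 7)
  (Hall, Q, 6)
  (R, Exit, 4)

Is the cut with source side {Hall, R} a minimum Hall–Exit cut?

No — its capacity is 17, but the minimum cut has capacity 10.

Given cut capacity: 7 + 6 + 4 = 17.
Augment Hall→P→R→Exit: bottleneck 4, flow now 4.
Augment Hall→Q→U→Exit: bottleneck 6, flow now 10.
No augmenting path remains; maximum flow = 10.
In the residual graph, reachable from Hall: {Hall, P, R}.
Min-cut edges: Hall→Q (6), R→Exit (4); capacity 6 + 4 = 10.
Cut capacity 17 exceeds the max flow 10, so it is not minimum.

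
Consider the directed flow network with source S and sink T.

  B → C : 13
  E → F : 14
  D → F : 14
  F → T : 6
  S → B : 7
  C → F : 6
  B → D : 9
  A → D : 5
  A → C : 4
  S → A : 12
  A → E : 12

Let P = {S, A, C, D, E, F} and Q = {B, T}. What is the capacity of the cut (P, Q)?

13

Edges leaving {S, A, C, D, E, F}: S→B (7), F→T (6).
Cut capacity = 7 + 6 = 13.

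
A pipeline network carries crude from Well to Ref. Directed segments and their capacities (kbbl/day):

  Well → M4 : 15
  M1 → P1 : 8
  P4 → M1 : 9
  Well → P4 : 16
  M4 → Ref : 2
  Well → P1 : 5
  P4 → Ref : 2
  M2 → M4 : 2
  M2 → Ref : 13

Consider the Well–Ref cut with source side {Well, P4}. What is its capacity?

31

Edges leaving {Well, P4}: Well→P1 (5), Well→M4 (15), P4→M1 (9), P4→Ref (2).
Cut capacity = 5 + 15 + 9 + 2 = 31.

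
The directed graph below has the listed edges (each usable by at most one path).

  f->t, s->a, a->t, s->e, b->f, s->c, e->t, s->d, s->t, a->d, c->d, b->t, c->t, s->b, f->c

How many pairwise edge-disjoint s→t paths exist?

5

Assign every edge capacity 1; by Menger, the answer equals the max flow.
Path s→t (+1); total 1.
Path s→a→t (+1); total 2.
Path s→b→t (+1); total 3.
Path s→c→t (+1); total 4.
Path s→e→t (+1); total 5.
No residual s→t path; max flow = 5.
Certifying cut of size 5: {s→a, s→b, s→c, s→e, s→t}.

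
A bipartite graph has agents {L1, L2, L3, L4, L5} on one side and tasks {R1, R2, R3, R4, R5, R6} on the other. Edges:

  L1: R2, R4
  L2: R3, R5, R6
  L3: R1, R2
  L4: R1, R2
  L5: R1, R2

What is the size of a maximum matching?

Unit-capacity flow: source→left, listed edges, right→sink; max matching = max flow.
Augmenting path L1→R2 (+1); matched 1.
Augmenting path L2→R3 (+1); matched 2.
Augmenting path L3→R1 (+1); matched 3.
Augmenting path L4→R2→L1→R4 (+1); matched 4.
No augmenting path remains; maximum matching = 4.
König certificate: {L1, L2, R1, R2} is a vertex cover of size 4 (every listed pair touches it), so no matching can be larger.

4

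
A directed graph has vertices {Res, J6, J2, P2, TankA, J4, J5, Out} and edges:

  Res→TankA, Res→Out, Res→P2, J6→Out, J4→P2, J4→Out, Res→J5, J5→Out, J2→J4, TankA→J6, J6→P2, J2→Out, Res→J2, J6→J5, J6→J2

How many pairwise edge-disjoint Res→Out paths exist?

Assign every edge capacity 1; by Menger, the answer equals the max flow.
Path Res→Out (+1); total 1.
Path Res→J2→Out (+1); total 2.
Path Res→J5→Out (+1); total 3.
Path Res→TankA→J6→Out (+1); total 4.
No residual Res→Out path; max flow = 4.
Certifying cut of size 4: {Res→J2, Res→J5, Res→Out, Res→TankA}.

4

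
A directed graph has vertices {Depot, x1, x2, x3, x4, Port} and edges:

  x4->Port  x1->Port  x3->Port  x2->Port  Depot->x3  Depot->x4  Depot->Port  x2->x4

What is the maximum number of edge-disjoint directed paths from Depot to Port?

3

Assign every edge capacity 1; by Menger, the answer equals the max flow.
Path Depot→Port (+1); total 1.
Path Depot→x3→Port (+1); total 2.
Path Depot→x4→Port (+1); total 3.
No residual Depot→Port path; max flow = 3.
Certifying cut of size 3: {Depot→Port, Depot→x3, Depot→x4}.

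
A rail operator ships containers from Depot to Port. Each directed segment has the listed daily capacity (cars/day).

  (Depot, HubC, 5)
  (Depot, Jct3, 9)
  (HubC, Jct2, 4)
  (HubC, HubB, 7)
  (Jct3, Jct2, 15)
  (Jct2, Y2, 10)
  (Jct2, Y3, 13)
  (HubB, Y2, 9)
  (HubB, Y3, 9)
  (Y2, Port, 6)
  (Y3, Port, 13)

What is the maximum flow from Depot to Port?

14

Augment Depot→HubC→Jct2→Y2→Port: bottleneck 4, flow now 4.
Augment Depot→HubC→HubB→Y2→Port: bottleneck 1, flow now 5.
Augment Depot→Jct3→Jct2→Y2→Port: bottleneck 1, flow now 6.
Augment Depot→Jct3→Jct2→Y3→Port: bottleneck 8, flow now 14.
No augmenting path remains; maximum flow = 14.
In the residual graph, reachable from Depot: {Depot}.
Min-cut edges: Depot→HubC (5), Depot→Jct3 (9); capacity 5 + 9 = 14.
This cut is saturated, so no flow can exceed 14.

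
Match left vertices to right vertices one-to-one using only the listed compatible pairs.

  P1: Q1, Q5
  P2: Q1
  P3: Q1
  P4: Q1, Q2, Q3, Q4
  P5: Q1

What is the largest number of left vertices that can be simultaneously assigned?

3

Unit-capacity flow: source→left, listed edges, right→sink; max matching = max flow.
Augmenting path P1→Q1 (+1); matched 1.
Augmenting path P4→Q2 (+1); matched 2.
Augmenting path P2→Q1→P1→Q5 (+1); matched 3.
No augmenting path remains; maximum matching = 3.
König certificate: {P1, P4, Q1} is a vertex cover of size 3 (every listed pair touches it), so no matching can be larger.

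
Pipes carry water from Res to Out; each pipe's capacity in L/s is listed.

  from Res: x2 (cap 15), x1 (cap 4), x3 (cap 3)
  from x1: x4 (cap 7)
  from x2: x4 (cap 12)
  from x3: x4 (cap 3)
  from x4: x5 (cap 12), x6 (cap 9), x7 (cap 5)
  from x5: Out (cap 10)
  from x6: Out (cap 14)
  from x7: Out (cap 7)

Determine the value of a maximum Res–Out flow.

19

Augment Res→x1→x4→x5→Out: bottleneck 4, flow now 4.
Augment Res→x2→x4→x5→Out: bottleneck 6, flow now 10.
Augment Res→x2→x4→x6→Out: bottleneck 6, flow now 16.
Augment Res→x3→x4→x6→Out: bottleneck 3, flow now 19.
No augmenting path remains; maximum flow = 19.
In the residual graph, reachable from Res: {Res, x2}.
Min-cut edges: Res→x1 (4), Res→x3 (3), x2→x4 (12); capacity 4 + 3 + 12 = 19.
This cut is saturated, so no flow can exceed 19.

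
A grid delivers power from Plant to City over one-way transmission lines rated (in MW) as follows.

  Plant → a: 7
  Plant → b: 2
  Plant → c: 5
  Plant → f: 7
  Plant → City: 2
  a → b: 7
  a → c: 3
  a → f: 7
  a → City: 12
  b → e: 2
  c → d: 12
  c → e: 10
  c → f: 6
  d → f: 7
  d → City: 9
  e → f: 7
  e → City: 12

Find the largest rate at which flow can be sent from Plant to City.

Augment Plant→City: bottleneck 2, flow now 2.
Augment Plant→a→City: bottleneck 7, flow now 9.
Augment Plant→b→e→City: bottleneck 2, flow now 11.
Augment Plant→c→d→City: bottleneck 5, flow now 16.
No augmenting path remains; maximum flow = 16.
In the residual graph, reachable from Plant: {Plant, f}.
Min-cut edges: Plant→a (7), Plant→b (2), Plant→c (5), Plant→City (2); capacity 7 + 2 + 5 + 2 = 16.
This cut is saturated, so no flow can exceed 16.

16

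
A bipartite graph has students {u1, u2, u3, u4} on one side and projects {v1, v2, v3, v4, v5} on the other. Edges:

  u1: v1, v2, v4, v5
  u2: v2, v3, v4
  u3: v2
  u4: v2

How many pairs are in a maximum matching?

3

Unit-capacity flow: source→left, listed edges, right→sink; max matching = max flow.
Augmenting path u1→v1 (+1); matched 1.
Augmenting path u2→v2 (+1); matched 2.
Augmenting path u3→v2→u2→v3 (+1); matched 3.
No augmenting path remains; maximum matching = 3.
König certificate: {u1, u2, v2} is a vertex cover of size 3 (every listed pair touches it), so no matching can be larger.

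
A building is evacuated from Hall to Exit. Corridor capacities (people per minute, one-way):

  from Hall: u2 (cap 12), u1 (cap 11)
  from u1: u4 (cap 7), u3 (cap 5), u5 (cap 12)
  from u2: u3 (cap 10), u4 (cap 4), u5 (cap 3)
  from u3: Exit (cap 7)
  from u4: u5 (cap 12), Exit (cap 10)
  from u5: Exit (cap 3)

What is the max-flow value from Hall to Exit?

Augment Hall→u1→u3→Exit: bottleneck 5, flow now 5.
Augment Hall→u1→u4→Exit: bottleneck 6, flow now 11.
Augment Hall→u2→u3→Exit: bottleneck 2, flow now 13.
Augment Hall→u2→u4→Exit: bottleneck 4, flow now 17.
Augment Hall→u2→u5→Exit: bottleneck 3, flow now 20.
No augmenting path remains; maximum flow = 20.
In the residual graph, reachable from Hall: {Hall, u1, u2, u3, u4, u5}.
Min-cut edges: u3→Exit (7), u4→Exit (10), u5→Exit (3); capacity 7 + 10 + 3 = 20.
This cut is saturated, so no flow can exceed 20.

20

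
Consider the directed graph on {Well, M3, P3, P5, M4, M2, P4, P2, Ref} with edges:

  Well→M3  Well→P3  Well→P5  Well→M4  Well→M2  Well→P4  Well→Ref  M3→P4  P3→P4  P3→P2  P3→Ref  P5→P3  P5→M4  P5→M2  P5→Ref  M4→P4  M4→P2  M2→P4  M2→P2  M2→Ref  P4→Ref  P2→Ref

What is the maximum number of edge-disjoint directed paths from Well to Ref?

Assign every edge capacity 1; by Menger, the answer equals the max flow.
Path Well→Ref (+1); total 1.
Path Well→P3→Ref (+1); total 2.
Path Well→P5→Ref (+1); total 3.
Path Well→M2→Ref (+1); total 4.
Path Well→P4→Ref (+1); total 5.
Path Well→M4→P2→Ref (+1); total 6.
No residual Well→Ref path; max flow = 6.
Certifying cut of size 6: {P4→Ref, Well→M2, Well→M4, Well→P3, Well→P5, Well→Ref}.

6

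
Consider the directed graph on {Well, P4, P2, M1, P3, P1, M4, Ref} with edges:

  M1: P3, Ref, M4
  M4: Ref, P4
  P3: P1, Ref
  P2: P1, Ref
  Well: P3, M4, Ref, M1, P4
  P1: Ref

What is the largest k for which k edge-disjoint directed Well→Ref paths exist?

Assign every edge capacity 1; by Menger, the answer equals the max flow.
Path Well→Ref (+1); total 1.
Path Well→M1→Ref (+1); total 2.
Path Well→P3→Ref (+1); total 3.
Path Well→M4→Ref (+1); total 4.
No residual Well→Ref path; max flow = 4.
Certifying cut of size 4: {Well→M1, Well→M4, Well→P3, Well→Ref}.

4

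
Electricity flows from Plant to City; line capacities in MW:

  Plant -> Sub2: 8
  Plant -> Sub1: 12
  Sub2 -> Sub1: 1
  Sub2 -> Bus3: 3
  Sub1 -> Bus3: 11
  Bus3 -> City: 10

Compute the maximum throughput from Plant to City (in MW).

Augment Plant→Sub2→Bus3→City: bottleneck 3, flow now 3.
Augment Plant→Sub1→Bus3→City: bottleneck 7, flow now 10.
No augmenting path remains; maximum flow = 10.
In the residual graph, reachable from Plant: {Plant, Sub2, Sub1, Bus3}.
Min-cut edges: Bus3→City (10); capacity 10 = 10.
This cut is saturated, so no flow can exceed 10.

10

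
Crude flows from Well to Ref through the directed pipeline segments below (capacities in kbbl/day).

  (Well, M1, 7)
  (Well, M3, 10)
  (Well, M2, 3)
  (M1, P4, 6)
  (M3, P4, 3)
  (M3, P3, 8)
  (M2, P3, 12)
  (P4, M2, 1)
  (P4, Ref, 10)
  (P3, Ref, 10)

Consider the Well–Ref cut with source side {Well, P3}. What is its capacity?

Edges leaving {Well, P3}: Well→M1 (7), Well→M3 (10), Well→M2 (3), P3→Ref (10).
Cut capacity = 7 + 10 + 3 + 10 = 30.

30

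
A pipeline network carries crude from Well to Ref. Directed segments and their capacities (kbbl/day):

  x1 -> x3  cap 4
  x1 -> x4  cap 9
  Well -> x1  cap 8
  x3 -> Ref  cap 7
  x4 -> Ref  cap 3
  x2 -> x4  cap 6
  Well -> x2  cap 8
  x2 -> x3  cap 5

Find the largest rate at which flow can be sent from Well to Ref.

Augment Well→x1→x3→Ref: bottleneck 4, flow now 4.
Augment Well→x1→x4→Ref: bottleneck 3, flow now 7.
Augment Well→x2→x3→Ref: bottleneck 3, flow now 10.
No augmenting path remains; maximum flow = 10.
In the residual graph, reachable from Well: {Well, x1, x2, x3, x4}.
Min-cut edges: x3→Ref (7), x4→Ref (3); capacity 7 + 3 = 10.
This cut is saturated, so no flow can exceed 10.

10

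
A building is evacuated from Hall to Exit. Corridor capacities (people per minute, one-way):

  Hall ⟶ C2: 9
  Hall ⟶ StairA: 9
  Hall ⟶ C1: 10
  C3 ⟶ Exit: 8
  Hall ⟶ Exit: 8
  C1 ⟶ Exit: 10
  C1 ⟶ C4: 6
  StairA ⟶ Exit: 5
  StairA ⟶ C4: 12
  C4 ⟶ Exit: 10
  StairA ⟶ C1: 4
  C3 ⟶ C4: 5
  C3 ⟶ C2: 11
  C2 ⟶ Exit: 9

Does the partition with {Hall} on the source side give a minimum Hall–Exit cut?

Yes — it is a minimum cut (capacity 36).

Given cut capacity: 9 + 10 + 9 + 8 = 36.
Augment Hall→Exit: bottleneck 8, flow now 8.
Augment Hall→StairA→Exit: bottleneck 5, flow now 13.
Augment Hall→C1→Exit: bottleneck 10, flow now 23.
Augment Hall→C2→Exit: bottleneck 9, flow now 32.
Augment Hall→StairA→C4→Exit: bottleneck 4, flow now 36.
No augmenting path remains; maximum flow = 36.
Cut capacity 36 equals the max flow, so it is a minimum cut.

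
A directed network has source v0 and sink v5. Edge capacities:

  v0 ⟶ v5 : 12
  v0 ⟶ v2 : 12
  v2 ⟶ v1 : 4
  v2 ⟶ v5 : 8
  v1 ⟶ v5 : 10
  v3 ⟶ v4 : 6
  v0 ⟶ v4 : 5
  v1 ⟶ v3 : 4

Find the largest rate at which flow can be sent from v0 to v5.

Augment v0→v5: bottleneck 12, flow now 12.
Augment v0→v2→v5: bottleneck 8, flow now 20.
Augment v0→v2→v1→v5: bottleneck 4, flow now 24.
No augmenting path remains; maximum flow = 24.
In the residual graph, reachable from v0: {v0, v4}.
Min-cut edges: v0→v2 (12), v0→v5 (12); capacity 12 + 12 = 24.
This cut is saturated, so no flow can exceed 24.

24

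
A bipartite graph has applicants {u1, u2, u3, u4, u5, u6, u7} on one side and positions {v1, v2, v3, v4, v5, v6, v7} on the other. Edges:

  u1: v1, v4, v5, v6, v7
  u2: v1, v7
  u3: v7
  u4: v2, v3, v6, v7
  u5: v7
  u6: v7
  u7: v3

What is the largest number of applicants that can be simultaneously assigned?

5

Unit-capacity flow: source→left, listed edges, right→sink; max matching = max flow.
Augmenting path u1→v1 (+1); matched 1.
Augmenting path u2→v7 (+1); matched 2.
Augmenting path u4→v2 (+1); matched 3.
Augmenting path u7→v3 (+1); matched 4.
Augmenting path u3→v7→u2→v1→u1→v4 (+1); matched 5.
No augmenting path remains; maximum matching = 5.
König certificate: {u1, u2, u4, u7, v7} is a vertex cover of size 5 (every listed pair touches it), so no matching can be larger.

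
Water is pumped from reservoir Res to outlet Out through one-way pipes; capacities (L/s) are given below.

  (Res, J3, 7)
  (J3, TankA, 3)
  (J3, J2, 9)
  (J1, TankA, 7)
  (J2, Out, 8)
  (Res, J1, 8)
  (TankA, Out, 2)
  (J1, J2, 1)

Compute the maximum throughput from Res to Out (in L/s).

Augment Res→J3→J2→Out: bottleneck 7, flow now 7.
Augment Res→J1→J2→Out: bottleneck 1, flow now 8.
Augment Res→J1→TankA→Out: bottleneck 2, flow now 10.
No augmenting path remains; maximum flow = 10.
In the residual graph, reachable from Res: {Res, J1, TankA}.
Min-cut edges: Res→J3 (7), J1→J2 (1), TankA→Out (2); capacity 7 + 1 + 2 = 10.
This cut is saturated, so no flow can exceed 10.

10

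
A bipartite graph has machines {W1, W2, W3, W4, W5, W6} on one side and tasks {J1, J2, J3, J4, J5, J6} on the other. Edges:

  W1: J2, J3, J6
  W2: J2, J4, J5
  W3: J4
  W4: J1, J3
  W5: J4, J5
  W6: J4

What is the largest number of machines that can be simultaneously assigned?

5

Unit-capacity flow: source→left, listed edges, right→sink; max matching = max flow.
Augmenting path W1→J2 (+1); matched 1.
Augmenting path W2→J4 (+1); matched 2.
Augmenting path W4→J1 (+1); matched 3.
Augmenting path W5→J5 (+1); matched 4.
Augmenting path W3→J4→W2→J2→W1→J3 (+1); matched 5.
No augmenting path remains; maximum matching = 5.
König certificate: {W1, W2, W4, W5, J4} is a vertex cover of size 5 (every listed pair touches it), so no matching can be larger.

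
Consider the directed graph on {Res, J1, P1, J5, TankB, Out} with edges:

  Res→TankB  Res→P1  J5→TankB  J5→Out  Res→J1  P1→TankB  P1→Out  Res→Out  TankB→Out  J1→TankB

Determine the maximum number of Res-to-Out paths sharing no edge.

Assign every edge capacity 1; by Menger, the answer equals the max flow.
Path Res→Out (+1); total 1.
Path Res→P1→Out (+1); total 2.
Path Res→TankB→Out (+1); total 3.
No residual Res→Out path; max flow = 3.
Certifying cut of size 3: {Res→Out, Res→P1, TankB→Out}.

3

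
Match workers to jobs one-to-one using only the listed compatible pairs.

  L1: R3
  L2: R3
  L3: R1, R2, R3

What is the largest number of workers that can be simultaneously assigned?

2

Unit-capacity flow: source→left, listed edges, right→sink; max matching = max flow.
Augmenting path L1→R3 (+1); matched 1.
Augmenting path L3→R1 (+1); matched 2.
No augmenting path remains; maximum matching = 2.
König certificate: {L3, R3} is a vertex cover of size 2 (every listed pair touches it), so no matching can be larger.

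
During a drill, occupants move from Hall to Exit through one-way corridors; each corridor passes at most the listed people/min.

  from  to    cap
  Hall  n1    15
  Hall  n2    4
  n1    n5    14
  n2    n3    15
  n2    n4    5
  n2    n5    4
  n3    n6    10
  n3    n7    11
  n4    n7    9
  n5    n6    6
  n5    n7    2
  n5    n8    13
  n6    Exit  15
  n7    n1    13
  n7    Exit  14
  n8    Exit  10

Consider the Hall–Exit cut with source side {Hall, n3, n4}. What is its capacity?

Edges leaving {Hall, n3, n4}: Hall→n1 (15), Hall→n2 (4), n3→n6 (10), n3→n7 (11), n4→n7 (9).
Cut capacity = 15 + 4 + 10 + 11 + 9 = 49.

49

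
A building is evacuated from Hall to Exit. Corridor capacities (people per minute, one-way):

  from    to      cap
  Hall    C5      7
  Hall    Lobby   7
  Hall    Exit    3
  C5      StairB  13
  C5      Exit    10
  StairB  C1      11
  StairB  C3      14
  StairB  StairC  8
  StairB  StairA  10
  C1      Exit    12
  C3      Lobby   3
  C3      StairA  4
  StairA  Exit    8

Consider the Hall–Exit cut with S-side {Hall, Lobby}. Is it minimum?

Given cut capacity: 7 + 3 = 10.
Augment Hall→Exit: bottleneck 3, flow now 3.
Augment Hall→C5→Exit: bottleneck 7, flow now 10.
No augmenting path remains; maximum flow = 10.
Cut capacity 10 equals the max flow, so it is a minimum cut.

Yes — it is a minimum cut (capacity 10).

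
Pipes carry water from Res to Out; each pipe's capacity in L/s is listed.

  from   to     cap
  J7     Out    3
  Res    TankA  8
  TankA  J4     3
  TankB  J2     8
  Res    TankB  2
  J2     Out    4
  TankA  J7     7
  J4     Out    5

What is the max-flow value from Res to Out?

Augment Res→TankA→J4→Out: bottleneck 3, flow now 3.
Augment Res→TankA→J7→Out: bottleneck 3, flow now 6.
Augment Res→TankB→J2→Out: bottleneck 2, flow now 8.
No augmenting path remains; maximum flow = 8.
In the residual graph, reachable from Res: {Res, TankA, J7}.
Min-cut edges: Res→TankB (2), TankA→J4 (3), J7→Out (3); capacity 2 + 3 + 3 = 8.
This cut is saturated, so no flow can exceed 8.

8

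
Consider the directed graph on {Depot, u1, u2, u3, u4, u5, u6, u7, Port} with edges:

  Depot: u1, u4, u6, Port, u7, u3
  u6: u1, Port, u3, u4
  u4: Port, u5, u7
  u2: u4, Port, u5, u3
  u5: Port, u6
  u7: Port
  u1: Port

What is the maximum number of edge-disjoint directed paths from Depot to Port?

5

Assign every edge capacity 1; by Menger, the answer equals the max flow.
Path Depot→Port (+1); total 1.
Path Depot→u1→Port (+1); total 2.
Path Depot→u4→Port (+1); total 3.
Path Depot→u6→Port (+1); total 4.
Path Depot→u7→Port (+1); total 5.
No residual Depot→Port path; max flow = 5.
Certifying cut of size 5: {Depot→Port, Depot→u1, Depot→u4, Depot→u6, Depot→u7}.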